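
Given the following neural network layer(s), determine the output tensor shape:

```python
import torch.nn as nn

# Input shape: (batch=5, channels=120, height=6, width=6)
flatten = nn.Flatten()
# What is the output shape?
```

Input: (5, 120, 6, 6) -> Output: (5, 4320)

Answer: (5, 4320)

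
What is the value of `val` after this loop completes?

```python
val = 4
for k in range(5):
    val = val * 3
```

Multiply by 3, 5 times: 4 * 3^5 = 972
`val` takes the values: 4 → 12 → 36 → 108 → 324 → 972

Answer: 972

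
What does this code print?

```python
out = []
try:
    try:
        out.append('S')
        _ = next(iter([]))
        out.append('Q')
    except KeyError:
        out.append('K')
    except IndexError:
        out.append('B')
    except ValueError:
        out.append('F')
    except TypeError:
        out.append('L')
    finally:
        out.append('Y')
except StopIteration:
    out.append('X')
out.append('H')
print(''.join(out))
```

Execution trace: 'S' (try body) → 'Y' (finally) → 'X' (outer except StopIteration) → 'H' (after the try/except). Output: SYXH

Answer: SYXH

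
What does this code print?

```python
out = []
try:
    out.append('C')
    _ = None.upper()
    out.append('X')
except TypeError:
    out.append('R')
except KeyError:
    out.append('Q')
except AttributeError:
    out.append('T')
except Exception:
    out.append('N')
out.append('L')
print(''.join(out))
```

Execution trace: 'C' (try body) → 'T' (except AttributeError) → 'L' (after the try/except). Output: CTL

Answer: CTL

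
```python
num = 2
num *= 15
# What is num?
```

Trace:
`num = 2` → num = 2
`num *= 15` → num = 30
So num = 30

Answer: 30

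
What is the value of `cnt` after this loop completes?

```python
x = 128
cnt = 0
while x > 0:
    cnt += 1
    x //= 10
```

Count digits by repeated division by 10
`cnt` takes the values: 0 → 1 → 2 → 3

Answer: 3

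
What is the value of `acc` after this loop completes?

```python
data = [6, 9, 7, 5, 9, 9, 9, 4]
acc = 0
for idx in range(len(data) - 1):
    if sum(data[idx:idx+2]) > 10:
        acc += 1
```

Count windows with sum > 10
`acc` takes the values: 0 → 1 → 2 → 3 → 4 → 5 → 6 → 7

Answer: 7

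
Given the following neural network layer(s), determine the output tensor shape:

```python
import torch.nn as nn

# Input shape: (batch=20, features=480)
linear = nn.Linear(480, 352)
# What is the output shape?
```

Input: (20, 480) -> Output: (20, 352)

Answer: (20, 352)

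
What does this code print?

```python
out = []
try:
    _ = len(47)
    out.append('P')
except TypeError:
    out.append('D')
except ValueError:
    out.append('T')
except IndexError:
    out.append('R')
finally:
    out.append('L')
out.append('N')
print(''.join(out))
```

Execution trace: 'D' (except TypeError) → 'L' (finally) → 'N' (after the try/except). Output: DLN

Answer: DLN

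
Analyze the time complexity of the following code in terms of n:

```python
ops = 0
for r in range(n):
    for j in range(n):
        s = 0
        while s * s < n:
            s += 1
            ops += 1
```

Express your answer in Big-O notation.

Each loop level contributes: n × n × √n. Multiplying the contributions gives O(n^2√n).

Answer: O(n^2√n)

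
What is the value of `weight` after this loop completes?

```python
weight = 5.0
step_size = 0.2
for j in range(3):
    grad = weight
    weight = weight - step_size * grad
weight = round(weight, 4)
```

Gradient descent: w = 5.0 * (1 - 0.2)^3
`weight` takes the values: 5.0 → 4.0 → 3.2 → 2.56

Answer: 2.56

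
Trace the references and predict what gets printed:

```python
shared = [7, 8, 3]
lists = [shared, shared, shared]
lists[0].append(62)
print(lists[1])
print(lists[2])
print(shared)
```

Key concept: list of same reference.
Step by step:
`shared = [7, 8, 3]` → shared = [7, 8, 3]
`lists = [shared, shared, shared]` → lists = [[7, 8, 3], [7, 8, 3], [7, 8, 3]]
`lists[0].append(62)` → shared = [7, 8, 3, 62]; lists = [[7, 8, 3, 62], [7, 8, 3, 62], [7, 8, 3, 62]]
`print(lists[1])` → prints [7, 8, 3, 62]
`print(lists[2])` → prints [7, 8, 3, 62]
`print(shared)` → prints [7, 8, 3, 62]

Answer:
[7, 8, 3, 62]
[7, 8, 3, 62]
[7, 8, 3, 62]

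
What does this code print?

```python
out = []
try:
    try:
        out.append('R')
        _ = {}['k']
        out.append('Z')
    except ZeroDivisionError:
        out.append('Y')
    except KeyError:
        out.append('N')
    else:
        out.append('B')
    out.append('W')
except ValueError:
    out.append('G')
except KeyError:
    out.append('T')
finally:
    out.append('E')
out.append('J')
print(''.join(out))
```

Execution trace: 'R' (inner try body) → 'N' (inner except KeyError) → 'W' (try body, no exception) → 'E' (finally) → 'J' (after the try/except). Output: RNWEJ

Answer: RNWEJ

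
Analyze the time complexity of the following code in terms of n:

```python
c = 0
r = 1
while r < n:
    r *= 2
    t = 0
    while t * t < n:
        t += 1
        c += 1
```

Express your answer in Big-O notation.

Each loop level contributes: log n × √n. Multiplying the contributions gives O(√n log n).

Answer: O(√n log n)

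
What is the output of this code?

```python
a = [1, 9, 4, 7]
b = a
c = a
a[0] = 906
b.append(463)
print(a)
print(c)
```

Key concept: multiple aliases.
Step by step:
`a = [1, 9, 4, 7]` → a = [1, 9, 4, 7]
`b = a` → b = [1, 9, 4, 7] (same object as a)
`c = a` → c = [1, 9, 4, 7] (same object as a, b)
`a[0] = 906` → a = [906, 9, 4, 7] (same object as b, c); b = [906, 9, 4, 7] (same object as a, c); c = [906, 9, 4, 7] (same object as a, b)
`b.append(463)` → a = [906, 9, 4, 7, 463] (same object as b, c); b = [906, 9, 4, 7, 463] (same object as a, c); c = [906, 9, 4, 7, 463] (same object as a, b)
`print(a)` → prints [906, 9, 4, 7, 463]
`print(c)` → prints [906, 9, 4, 7, 463]

Answer:
[906, 9, 4, 7, 463]
[906, 9, 4, 7, 463]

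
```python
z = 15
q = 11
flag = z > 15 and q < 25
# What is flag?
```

Trace:
`z = 15` → z = 15
`q = 11` → q = 11
`flag = z > 15 and q < 25` → flag = False
So flag = False

Answer: False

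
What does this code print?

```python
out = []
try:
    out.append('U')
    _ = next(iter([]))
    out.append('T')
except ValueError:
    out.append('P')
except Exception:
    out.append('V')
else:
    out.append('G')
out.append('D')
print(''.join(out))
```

Execution trace: 'U' (try body) → 'V' (except Exception) → 'D' (after the try/except). Output: UVD

Answer: UVD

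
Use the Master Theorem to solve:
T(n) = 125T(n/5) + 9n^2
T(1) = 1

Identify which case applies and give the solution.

a=125, b=5, f(n)=9n^2. log_5(125) = 3. Since c=2 < 3, Case 1 applies: T(n) = Θ(n^log_b(a)) = O(n^3).

Answer: O(n^3) - Case 1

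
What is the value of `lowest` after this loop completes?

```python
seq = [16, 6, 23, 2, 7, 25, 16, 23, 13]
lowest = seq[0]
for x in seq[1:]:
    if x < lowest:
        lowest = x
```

Minimum of [16, 6, 23, 2, 7, 25, 16, 23, 13]
`lowest` takes the values: 16 → 6 → 2

Answer: 2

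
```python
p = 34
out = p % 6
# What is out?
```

Trace:
`p = 34` → p = 34
`out = p % 6` → out = 4
So out = 4

Answer: 4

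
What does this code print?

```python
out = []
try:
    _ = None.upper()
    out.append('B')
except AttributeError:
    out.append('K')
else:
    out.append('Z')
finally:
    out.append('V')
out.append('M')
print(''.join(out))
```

Execution trace: 'K' (except AttributeError) → 'V' (finally) → 'M' (after the try/except). Output: KVM

Answer: KVM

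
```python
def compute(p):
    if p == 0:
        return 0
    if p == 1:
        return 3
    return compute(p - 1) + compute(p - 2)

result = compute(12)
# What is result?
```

Build up from base cases: compute(0)=0, compute(1)=3, compute(2)=3, compute(3)=6, compute(4)=9, compute(5)=15, compute(6)=24, ..., compute(12)=432

Answer: 432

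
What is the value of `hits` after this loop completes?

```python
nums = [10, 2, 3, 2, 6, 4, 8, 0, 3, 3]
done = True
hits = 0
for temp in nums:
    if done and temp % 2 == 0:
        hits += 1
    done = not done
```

Count even values at even positions
`hits` takes the values: 0 → 1 → 2 → 3

Answer: 3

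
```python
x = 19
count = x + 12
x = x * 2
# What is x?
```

Trace:
`x = 19` → x = 19
`count = x + 12` → count = 31
`x = x * 2` → x = 38
So x = 38

Answer: 38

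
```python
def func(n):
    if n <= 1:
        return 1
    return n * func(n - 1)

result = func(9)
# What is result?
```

func(9) = 9 * 8 * 7 * 6 * 5 * 4 * 3 * 2 * 1 = 362880

Answer: 362880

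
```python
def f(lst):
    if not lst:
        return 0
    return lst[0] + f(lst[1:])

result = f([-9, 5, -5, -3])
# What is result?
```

(-9) + 5 + (-5) + (-3) + 0 = -12

Answer: -12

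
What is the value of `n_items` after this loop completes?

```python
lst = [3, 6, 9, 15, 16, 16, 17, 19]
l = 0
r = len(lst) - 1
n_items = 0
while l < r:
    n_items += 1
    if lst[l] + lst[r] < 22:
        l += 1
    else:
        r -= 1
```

Steps to find pair summing to 22
`n_items` takes the values: 0 → 1 → 2 → 3 → 4 → 5 → 6 → 7

Answer: 7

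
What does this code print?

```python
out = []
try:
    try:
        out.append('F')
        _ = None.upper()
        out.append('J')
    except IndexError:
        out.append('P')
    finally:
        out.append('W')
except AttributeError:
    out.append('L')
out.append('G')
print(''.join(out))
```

Execution trace: 'F' (inner try body) → 'W' (inner finally) → 'L' (outer except AttributeError) → 'G' (after the try/except). Output: FWLG

Answer: FWLG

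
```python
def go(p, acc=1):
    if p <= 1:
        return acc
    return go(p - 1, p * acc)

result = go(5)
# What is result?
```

Accumulator trace (n, acc): (5, 1) -> (4, 5) -> (3, 20) -> (2, 60) -> (1, 120) -> return 120

Answer: 120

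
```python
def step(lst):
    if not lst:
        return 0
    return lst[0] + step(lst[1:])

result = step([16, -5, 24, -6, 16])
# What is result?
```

16 + (-5) + 24 + (-6) + 16 + 0 = 45

Answer: 45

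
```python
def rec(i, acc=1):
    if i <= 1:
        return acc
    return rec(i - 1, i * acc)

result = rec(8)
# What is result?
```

Accumulator trace (n, acc): (8, 1) -> (7, 8) -> (6, 56) -> (5, 336) -> (4, 1680) -> (3, 6720) -> (2, 20160) -> (1, 40320) -> return 40320

Answer: 40320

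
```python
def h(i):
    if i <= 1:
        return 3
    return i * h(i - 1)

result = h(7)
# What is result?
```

h(7) = 7 * 6 * 5 * 4 * 3 * 2 * 3 = 15120

Answer: 15120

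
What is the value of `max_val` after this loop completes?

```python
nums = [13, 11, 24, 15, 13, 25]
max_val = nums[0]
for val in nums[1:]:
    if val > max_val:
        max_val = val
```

Maximum of [13, 11, 24, 15, 13, 25]
`max_val` takes the values: 13 → 24 → 25

Answer: 25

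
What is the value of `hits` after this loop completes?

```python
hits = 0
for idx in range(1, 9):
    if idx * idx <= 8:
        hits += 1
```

Count numbers where idx² ≤ 8
`hits` takes the values: 0 → 1 → 2

Answer: 2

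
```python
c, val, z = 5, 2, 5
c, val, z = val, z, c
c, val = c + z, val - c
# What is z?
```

Trace:
`c, val, z = 5, 2, 5` → c = 5; val = 2; z = 5
`c, val, z = val, z, c` → c = 2; val = 5; z = 5
`c, val = c + z, val - c` → c = 7; val = 3
So z = 5

Answer: 5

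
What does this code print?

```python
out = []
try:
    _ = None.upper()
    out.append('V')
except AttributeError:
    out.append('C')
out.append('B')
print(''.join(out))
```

Execution trace: 'C' (except AttributeError) → 'B' (after the try/except). Output: CB

Answer: CB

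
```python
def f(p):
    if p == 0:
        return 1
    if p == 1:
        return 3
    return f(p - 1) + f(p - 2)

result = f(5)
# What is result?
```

Build up from base cases: f(0)=1, f(1)=3, f(2)=4, f(3)=7, f(4)=11, f(5)=18

Answer: 18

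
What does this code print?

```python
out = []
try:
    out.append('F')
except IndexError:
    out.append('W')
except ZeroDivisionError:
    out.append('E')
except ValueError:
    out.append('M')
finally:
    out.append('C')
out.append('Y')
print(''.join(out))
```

Execution trace: 'F' (try body, no exception) → 'C' (finally) → 'Y' (after the try/except). Output: FCY

Answer: FCY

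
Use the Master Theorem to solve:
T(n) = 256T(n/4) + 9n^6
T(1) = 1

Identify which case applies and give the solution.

a=256, b=4, f(n)=9n^6. log_4(256) = 4. Since c=6 > 4 and the regularity condition holds (256(n/4)^6 = (256/4^6)n^6 with 256/4^6 < 1), Case 3 applies: T(n) = Θ(f(n)) = O(n^6).

Answer: O(n^6) - Case 3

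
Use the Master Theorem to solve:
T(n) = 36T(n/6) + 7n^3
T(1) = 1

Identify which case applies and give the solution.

a=36, b=6, f(n)=7n^3. log_6(36) = 2. Since c=3 > 2 and the regularity condition holds (36(n/6)^3 = (36/6^3)n^3 with 36/6^3 < 1), Case 3 applies: T(n) = Θ(f(n)) = O(n^3).

Answer: O(n^3) - Case 3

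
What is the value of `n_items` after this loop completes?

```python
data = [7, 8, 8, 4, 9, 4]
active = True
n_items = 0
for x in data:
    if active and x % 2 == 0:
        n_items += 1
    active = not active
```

Count even values at even positions
`n_items` takes the values: 0 → 1

Answer: 1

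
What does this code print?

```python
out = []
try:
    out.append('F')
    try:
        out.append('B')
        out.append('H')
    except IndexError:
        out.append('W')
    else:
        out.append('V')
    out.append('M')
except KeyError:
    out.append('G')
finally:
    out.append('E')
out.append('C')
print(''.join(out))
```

Execution trace: 'F' (try body) → 'B' (inner try body) → 'H' (inner try body, no exception) → 'V' (inner else) → 'M' (try body, no exception) → 'E' (finally) → 'C' (after the try/except). Output: FBHVMEC

Answer: FBHVMEC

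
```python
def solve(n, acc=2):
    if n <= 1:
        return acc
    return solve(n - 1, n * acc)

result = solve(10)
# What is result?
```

Accumulator trace (n, acc): (10, 2) -> (9, 20) -> (8, 180) -> (7, 1440) -> (6, 10080) -> (5, 60480) -> (4, 302400) -> (3, 1209600) -> (2, 3628800) -> (1, 7257600) -> return 7257600

Answer: 7257600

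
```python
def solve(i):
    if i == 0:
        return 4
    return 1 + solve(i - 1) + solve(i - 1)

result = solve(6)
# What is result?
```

solve(i) = 1 + 2·solve(i-1), solve(0)=4. Closed form: (4+1)·2^6 - 1 = 319.

Answer: 319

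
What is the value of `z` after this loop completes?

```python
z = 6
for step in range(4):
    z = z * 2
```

Multiply by 2, 4 times: 6 * 2^4 = 96
`z` takes the values: 6 → 12 → 24 → 48 → 96

Answer: 96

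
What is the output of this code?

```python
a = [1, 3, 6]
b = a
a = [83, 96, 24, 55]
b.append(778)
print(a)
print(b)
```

Key concept: rebinding vs mutation: a is rebound to a new list, b still points at the original.
Step by step:
`a = [1, 3, 6]` → a = [1, 3, 6]
`b = a` → b = [1, 3, 6] (same object as a)
`a = [83, 96, 24, 55]` → a = [83, 96, 24, 55]
`b.append(778)` → b = [1, 3, 6, 778]
`print(a)` → prints [83, 96, 24, 55]
`print(b)` → prints [1, 3, 6, 778]

Answer:
[83, 96, 24, 55]
[1, 3, 6, 778]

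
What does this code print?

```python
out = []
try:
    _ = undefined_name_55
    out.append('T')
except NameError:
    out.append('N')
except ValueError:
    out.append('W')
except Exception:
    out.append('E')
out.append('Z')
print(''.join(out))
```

Execution trace: 'N' (except NameError) → 'Z' (after the try/except). Output: NZ

Answer: NZ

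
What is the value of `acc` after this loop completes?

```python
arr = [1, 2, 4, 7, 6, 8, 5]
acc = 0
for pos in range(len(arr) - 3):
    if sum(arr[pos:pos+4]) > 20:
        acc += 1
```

Count windows with sum > 20
`acc` takes the values: 0 → 1 → 2

Answer: 2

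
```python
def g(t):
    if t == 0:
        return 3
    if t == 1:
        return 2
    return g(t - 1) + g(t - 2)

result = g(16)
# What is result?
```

Build up from base cases: g(0)=3, g(1)=2, g(2)=5, g(3)=7, g(4)=12, g(5)=19, g(6)=31, ..., g(16)=3804

Answer: 3804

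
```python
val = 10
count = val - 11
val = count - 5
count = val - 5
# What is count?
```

Trace:
`val = 10` → val = 10
`count = val - 11` → count = -1
`val = count - 5` → val = -6
`count = val - 5` → count = -11
So count = -11

Answer: -11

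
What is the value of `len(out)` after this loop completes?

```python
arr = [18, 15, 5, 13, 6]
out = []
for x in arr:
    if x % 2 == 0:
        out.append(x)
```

Count even numbers in [18, 15, 5, 13, 6]
`out` takes the values: [] → [18] → [18, 6]
So `len(out)` = 2

Answer: 2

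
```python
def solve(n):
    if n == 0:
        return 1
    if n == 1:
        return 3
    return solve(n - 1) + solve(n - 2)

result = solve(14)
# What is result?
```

Build up from base cases: solve(0)=1, solve(1)=3, solve(2)=4, solve(3)=7, solve(4)=11, solve(5)=18, solve(6)=29, ..., solve(14)=1364

Answer: 1364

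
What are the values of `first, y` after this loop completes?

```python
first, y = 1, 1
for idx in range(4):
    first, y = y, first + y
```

Fibonacci: after 4 iterations
`first, y` takes the values: (1, 1) → (1, 2) → (2, 3) → (3, 5) → (5, 8)

Answer: 5, 8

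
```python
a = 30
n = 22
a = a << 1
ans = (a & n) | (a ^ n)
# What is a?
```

Trace:
`a = 30` → a = 30
`n = 22` → n = 22
`a = a << 1` → a = 60
`ans = (a & n) | (a ^ n)` → ans = 62
So a = 60

Answer: 60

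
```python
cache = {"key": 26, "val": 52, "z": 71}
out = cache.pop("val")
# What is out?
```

Trace:
`cache = {"key": 26, "val": 52, "z": 71}` → cache = {'key': 26, 'val': 52, 'z': 71}
`out = cache.pop("val")` → cache = {'key': 26, 'z': 71}; out = 52
So out = 52

Answer: 52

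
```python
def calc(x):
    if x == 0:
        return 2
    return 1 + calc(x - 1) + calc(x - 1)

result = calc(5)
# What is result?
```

calc(x) = 1 + 2·calc(x-1), calc(0)=2. Closed form: (2+1)·2^5 - 1 = 95.

Answer: 95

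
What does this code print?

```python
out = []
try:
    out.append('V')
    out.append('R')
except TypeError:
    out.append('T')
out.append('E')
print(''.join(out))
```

Execution trace: 'V' (try body) → 'R' (try body, no exception) → 'E' (after the try/except). Output: VRE

Answer: VRE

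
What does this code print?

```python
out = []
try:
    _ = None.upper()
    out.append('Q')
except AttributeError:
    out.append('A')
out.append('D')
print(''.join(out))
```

Execution trace: 'A' (except AttributeError) → 'D' (after the try/except). Output: AD

Answer: AD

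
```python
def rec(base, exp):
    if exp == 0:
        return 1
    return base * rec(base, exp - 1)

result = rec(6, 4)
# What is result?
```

rec(6, 4) = 6 * 6 * 6 * 6 = 1296

Answer: 1296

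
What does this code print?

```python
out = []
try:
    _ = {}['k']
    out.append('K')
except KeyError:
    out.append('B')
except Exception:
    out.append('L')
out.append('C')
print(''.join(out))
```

Execution trace: 'B' (except KeyError) → 'C' (after the try/except). Output: BC

Answer: BC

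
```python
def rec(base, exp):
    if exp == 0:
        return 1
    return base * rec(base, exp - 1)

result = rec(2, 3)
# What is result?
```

rec(2, 3) = 2 * 2 * 2 = 8

Answer: 8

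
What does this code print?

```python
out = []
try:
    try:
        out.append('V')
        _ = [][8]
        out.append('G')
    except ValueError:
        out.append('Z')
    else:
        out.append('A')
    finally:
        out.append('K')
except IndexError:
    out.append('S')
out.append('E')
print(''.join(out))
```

Execution trace: 'V' (try body) → 'K' (finally) → 'S' (outer except IndexError) → 'E' (after the try/except). Output: VKSE

Answer: VKSE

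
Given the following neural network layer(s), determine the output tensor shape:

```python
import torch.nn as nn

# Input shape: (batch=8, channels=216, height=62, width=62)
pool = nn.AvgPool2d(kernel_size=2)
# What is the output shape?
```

Input: (8, 216, 62, 62) -> Output: (8, 216, 31, 31)

Answer: (8, 216, 31, 31)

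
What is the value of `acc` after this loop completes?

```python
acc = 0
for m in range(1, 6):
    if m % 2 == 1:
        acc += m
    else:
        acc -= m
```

Add odd, subtract even
`acc` takes the values: 0 → 1 → -1 → 2 → -2 → 3

Answer: 3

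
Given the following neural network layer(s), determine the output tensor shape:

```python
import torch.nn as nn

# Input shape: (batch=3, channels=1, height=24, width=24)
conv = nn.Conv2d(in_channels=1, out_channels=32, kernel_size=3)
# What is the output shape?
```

Input: (3, 1, 24, 24) -> Output: (3, 32, 22, 22)

Answer: (3, 32, 22, 22)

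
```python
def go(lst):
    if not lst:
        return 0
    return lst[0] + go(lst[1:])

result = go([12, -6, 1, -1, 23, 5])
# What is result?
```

12 + (-6) + 1 + (-1) + 23 + 5 + 0 = 34

Answer: 34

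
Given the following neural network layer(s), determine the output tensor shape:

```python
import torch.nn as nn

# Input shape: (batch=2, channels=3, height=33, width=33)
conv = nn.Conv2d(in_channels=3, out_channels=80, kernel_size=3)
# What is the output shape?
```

Input: (2, 3, 33, 33) -> Output: (2, 80, 31, 31)

Answer: (2, 80, 31, 31)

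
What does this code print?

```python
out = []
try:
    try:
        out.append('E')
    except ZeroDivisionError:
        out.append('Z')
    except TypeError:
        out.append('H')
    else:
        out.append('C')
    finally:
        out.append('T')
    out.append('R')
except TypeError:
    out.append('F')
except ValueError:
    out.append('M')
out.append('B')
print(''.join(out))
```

Execution trace: 'E' (inner try body, no exception) → 'C' (inner else) → 'T' (inner finally) → 'R' (try body, no exception) → 'B' (after the try/except). Output: ECTRB

Answer: ECTRB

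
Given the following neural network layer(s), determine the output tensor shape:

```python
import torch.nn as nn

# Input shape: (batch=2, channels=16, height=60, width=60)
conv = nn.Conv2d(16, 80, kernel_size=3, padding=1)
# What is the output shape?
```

Input: (2, 16, 60, 60) -> Output: (2, 80, 60, 60)

Answer: (2, 80, 60, 60)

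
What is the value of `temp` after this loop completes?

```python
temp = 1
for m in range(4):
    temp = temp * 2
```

Multiply by 2, 4 times: 1 * 2^4 = 16
`temp` takes the values: 1 → 2 → 4 → 8 → 16

Answer: 16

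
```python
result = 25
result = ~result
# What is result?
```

Trace:
`result = 25` → result = 25
`result = ~result` → result = -26
So result = -26

Answer: -26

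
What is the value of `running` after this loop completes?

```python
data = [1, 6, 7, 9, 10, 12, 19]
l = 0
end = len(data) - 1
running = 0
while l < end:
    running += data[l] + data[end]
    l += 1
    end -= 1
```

Sum of pairs from ends
`running` takes the values: 0 → 20 → 38 → 55

Answer: 55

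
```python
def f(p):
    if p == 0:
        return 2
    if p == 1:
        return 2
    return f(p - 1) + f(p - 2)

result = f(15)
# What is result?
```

Build up from base cases: f(0)=2, f(1)=2, f(2)=4, f(3)=6, f(4)=10, f(5)=16, f(6)=26, ..., f(15)=1974

Answer: 1974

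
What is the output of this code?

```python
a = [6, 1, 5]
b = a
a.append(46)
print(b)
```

Key concept: basic list aliasing.
Step by step:
`a = [6, 1, 5]` → a = [6, 1, 5]
`b = a` → b = [6, 1, 5] (same object as a)
`a.append(46)` → a = [6, 1, 5, 46] (same object as b); b = [6, 1, 5, 46] (same object as a)
`print(b)` → prints [6, 1, 5, 46]

Answer: [6, 1, 5, 46]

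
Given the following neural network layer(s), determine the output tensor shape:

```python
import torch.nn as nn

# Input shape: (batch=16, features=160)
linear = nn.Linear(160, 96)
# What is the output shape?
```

Input: (16, 160) -> Output: (16, 96)

Answer: (16, 96)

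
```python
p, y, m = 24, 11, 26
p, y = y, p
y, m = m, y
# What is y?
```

Trace:
`p, y, m = 24, 11, 26` → p = 24; y = 11; m = 26
`p, y = y, p` → p = 11; y = 24
`y, m = m, y` → y = 26; m = 24
So y = 26

Answer: 26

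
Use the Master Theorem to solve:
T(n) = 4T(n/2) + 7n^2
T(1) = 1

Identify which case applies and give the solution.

a=4, b=2, f(n)=7n^2. log_2(4) = 2. Since c=2 = 2, Case 2 applies: T(n) = Θ(n^log_b(a) · log n) = O(n^2 log n).

Answer: O(n^2 log n) - Case 2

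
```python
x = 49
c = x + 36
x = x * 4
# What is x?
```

Trace:
`x = 49` → x = 49
`c = x + 36` → c = 85
`x = x * 4` → x = 196
So x = 196

Answer: 196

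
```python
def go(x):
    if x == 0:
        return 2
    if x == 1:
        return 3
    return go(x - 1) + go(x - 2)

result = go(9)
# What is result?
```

Build up from base cases: go(0)=2, go(1)=3, go(2)=5, go(3)=8, go(4)=13, go(5)=21, go(6)=34, ..., go(9)=144

Answer: 144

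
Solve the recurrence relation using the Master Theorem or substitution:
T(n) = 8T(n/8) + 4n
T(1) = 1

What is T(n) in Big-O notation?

By Master Theorem: a=8, b=8, f(n)=4n. Since log_8(8) = 1 and f(n) = Θ(n^1), Case 2 applies. T(n) = O(n log n).

Answer: O(n log n)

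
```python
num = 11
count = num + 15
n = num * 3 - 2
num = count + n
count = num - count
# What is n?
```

Trace:
`num = 11` → num = 11
`count = num + 15` → count = 26
`n = num * 3 - 2` → n = 31
`num = count + n` → num = 57
`count = num - count` → count = 31
So n = 31

Answer: 31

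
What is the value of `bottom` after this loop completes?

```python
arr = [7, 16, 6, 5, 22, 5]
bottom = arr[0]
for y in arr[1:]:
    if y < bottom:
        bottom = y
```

Minimum of [7, 16, 6, 5, 22, 5]
`bottom` takes the values: 7 → 6 → 5

Answer: 5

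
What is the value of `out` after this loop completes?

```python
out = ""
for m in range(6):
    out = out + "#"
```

Repeat '#' 6 times
`out` takes the values: "" → "#" → "##" → "###" → "####" → "#####" → "######"

Answer: "######"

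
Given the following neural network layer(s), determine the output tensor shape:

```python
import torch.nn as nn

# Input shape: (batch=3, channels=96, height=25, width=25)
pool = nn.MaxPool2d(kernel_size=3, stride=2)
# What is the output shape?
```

Input: (3, 96, 25, 25) -> Output: (3, 96, 12, 12)

Answer: (3, 96, 12, 12)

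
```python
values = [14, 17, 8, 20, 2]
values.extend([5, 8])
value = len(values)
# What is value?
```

Trace:
`values = [14, 17, 8, 20, 2]` → values = [14, 17, 8, 20, 2]
`values.extend([5, 8])` → values = [14, 17, 8, 20, 2, 5, 8]
`value = len(values)` → value = 7
So value = 7

Answer: 7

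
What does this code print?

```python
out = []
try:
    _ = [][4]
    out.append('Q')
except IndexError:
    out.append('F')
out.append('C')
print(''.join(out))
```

Execution trace: 'F' (except IndexError) → 'C' (after the try/except). Output: FC

Answer: FC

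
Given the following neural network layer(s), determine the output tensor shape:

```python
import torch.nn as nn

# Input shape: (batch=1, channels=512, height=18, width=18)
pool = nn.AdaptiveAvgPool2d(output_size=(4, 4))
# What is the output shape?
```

Input: (1, 512, 18, 18) -> Output: (1, 512, 4, 4)

Answer: (1, 512, 4, 4)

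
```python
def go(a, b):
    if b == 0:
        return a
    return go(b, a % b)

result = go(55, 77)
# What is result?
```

go(55, 77) -> go(77, 55) -> go(55, 22) -> go(22, 11) -> go(11, 0) -> 11

Answer: 11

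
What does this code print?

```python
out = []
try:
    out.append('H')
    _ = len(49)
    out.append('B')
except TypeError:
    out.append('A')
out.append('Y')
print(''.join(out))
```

Execution trace: 'H' (try body) → 'A' (except TypeError) → 'Y' (after the try/except). Output: HAY

Answer: HAY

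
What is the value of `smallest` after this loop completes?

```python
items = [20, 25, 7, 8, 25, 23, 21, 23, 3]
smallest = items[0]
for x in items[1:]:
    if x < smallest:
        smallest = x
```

Minimum of [20, 25, 7, 8, 25, 23, 21, 23, 3]
`smallest` takes the values: 20 → 7 → 3

Answer: 3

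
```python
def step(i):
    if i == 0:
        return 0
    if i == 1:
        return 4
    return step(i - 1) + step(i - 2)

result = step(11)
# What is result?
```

Build up from base cases: step(0)=0, step(1)=4, step(2)=4, step(3)=8, step(4)=12, step(5)=20, step(6)=32, ..., step(11)=356

Answer: 356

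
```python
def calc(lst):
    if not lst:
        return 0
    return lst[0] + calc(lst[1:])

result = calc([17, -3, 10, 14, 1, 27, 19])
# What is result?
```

17 + (-3) + 10 + 14 + 1 + 27 + 19 + 0 = 85

Answer: 85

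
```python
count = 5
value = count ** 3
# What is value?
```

Trace:
`count = 5` → count = 5
`value = count ** 3` → value = 125
So value = 125

Answer: 125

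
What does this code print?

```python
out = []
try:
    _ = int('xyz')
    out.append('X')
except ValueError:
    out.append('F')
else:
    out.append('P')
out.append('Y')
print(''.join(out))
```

Execution trace: 'F' (except ValueError) → 'Y' (after the try/except). Output: FY

Answer: FY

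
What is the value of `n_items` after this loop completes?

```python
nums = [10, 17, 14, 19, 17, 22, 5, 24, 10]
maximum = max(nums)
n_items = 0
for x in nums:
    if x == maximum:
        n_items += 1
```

Count of max value 24 in [10, 17, 14, 19, 17, 22, 5, 24, 10]
`n_items` takes the values: 0 → 1

Answer: 1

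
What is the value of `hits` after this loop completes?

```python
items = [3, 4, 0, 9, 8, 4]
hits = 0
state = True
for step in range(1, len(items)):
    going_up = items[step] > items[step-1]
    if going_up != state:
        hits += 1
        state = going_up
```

Count direction changes in [3, 4, 0, 9, 8, 4]
`hits` takes the values: 0 → 1 → 2 → 3

Answer: 3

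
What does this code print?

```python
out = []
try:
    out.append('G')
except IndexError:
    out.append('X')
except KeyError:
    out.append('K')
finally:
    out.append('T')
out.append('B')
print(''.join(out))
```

Execution trace: 'G' (try body, no exception) → 'T' (finally) → 'B' (after the try/except). Output: GTB

Answer: GTB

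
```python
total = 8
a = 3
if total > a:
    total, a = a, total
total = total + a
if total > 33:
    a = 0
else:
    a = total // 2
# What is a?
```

Trace:
`total = 8` → total = 8
`a = 3` → a = 3
`if total > a: ...` → total > a is True → total = 3; a = 8
`total = total + a` → total = 11
`if total > 33: ...` → total > 33 is False, take else branch → a = 5
So a = 5

Answer: 5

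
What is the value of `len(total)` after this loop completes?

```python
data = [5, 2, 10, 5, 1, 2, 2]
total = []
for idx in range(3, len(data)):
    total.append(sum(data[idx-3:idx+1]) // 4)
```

Number of 4-element averages
`total` takes the values: [] → [5] → [5, 4] → [5, 4, 4] → [5, 4, 4, 2]
So `len(total)` = 4

Answer: 4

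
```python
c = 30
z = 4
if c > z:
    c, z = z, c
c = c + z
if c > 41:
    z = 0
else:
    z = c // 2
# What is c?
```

Trace:
`c = 30` → c = 30
`z = 4` → z = 4
`if c > z: ...` → c > z is True → c = 4; z = 30
`c = c + z` → c = 34
`if c > 41: ...` → c > 41 is False, take else branch → z = 17
So c = 34

Answer: 34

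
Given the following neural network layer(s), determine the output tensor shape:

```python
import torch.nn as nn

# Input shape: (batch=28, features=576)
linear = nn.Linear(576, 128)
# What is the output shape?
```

Input: (28, 576) -> Output: (28, 128)

Answer: (28, 128)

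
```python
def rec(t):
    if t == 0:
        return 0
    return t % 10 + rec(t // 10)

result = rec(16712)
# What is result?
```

Sum of digits of 16712: 2 + 1 + 7 + 6 + 1 = 17

Answer: 17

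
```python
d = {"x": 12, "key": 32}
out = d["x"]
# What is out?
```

Trace:
`d = {"x": 12, "key": 32}` → d = {'x': 12, 'key': 32}
`out = d["x"]` → out = 12
So out = 12

Answer: 12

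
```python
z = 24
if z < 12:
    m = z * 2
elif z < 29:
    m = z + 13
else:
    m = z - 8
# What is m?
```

Trace:
`z = 24` → z = 24
`if z < 12: ...` → z < 12 is False, z < 29 is True → m = 37
So m = 37

Answer: 37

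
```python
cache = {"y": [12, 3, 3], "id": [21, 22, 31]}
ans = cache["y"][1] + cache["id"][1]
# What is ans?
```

Trace:
`cache = {"y": [12, 3, 3], "id": [21, 22, 31]}` → cache = {'y': [12, 3, 3], 'id': [21, 22, 31]}
`ans = cache["y"][1] + cache["id"][1]` → ans = 25
So ans = 25

Answer: 25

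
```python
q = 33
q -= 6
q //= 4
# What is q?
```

Trace:
`q = 33` → q = 33
`q -= 6` → q = 27
`q //= 4` → q = 6
So q = 6

Answer: 6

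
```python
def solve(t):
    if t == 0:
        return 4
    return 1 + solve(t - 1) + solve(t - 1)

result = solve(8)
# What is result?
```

solve(t) = 1 + 2·solve(t-1), solve(0)=4. Closed form: (4+1)·2^8 - 1 = 1279.

Answer: 1279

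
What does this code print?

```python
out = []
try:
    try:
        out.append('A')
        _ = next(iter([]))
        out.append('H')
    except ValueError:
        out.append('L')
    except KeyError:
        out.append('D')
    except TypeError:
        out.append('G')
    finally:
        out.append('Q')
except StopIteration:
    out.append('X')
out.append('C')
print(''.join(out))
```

Execution trace: 'A' (inner try body) → 'Q' (inner finally) → 'X' (outer except StopIteration) → 'C' (after the try/except). Output: AQXC

Answer: AQXC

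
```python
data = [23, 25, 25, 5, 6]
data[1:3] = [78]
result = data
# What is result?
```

Trace:
`data = [23, 25, 25, 5, 6]` → data = [23, 25, 25, 5, 6]
`data[1:3] = [78]` → data = [23, 78, 5, 6]
`result = data` → result = [23, 78, 5, 6]
So result = [23, 78, 5, 6]

Answer: [23, 78, 5, 6]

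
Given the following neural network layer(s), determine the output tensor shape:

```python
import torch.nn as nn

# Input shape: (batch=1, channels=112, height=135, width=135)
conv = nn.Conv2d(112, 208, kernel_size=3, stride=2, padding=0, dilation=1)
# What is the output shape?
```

Input: (1, 112, 135, 135) -> Output: (1, 208, 67, 67)

Answer: (1, 208, 67, 67)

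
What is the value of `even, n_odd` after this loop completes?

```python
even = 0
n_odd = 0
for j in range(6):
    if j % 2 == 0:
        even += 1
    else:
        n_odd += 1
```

Count evens and odds in range(6)
`even, n_odd` takes the values: (0, 0) → (1, 0) → (1, 1) → (2, 1) → (2, 2) → (3, 2) → (3, 3)

Answer: 3, 3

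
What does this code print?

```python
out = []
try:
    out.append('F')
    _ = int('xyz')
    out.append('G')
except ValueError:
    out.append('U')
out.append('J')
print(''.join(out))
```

Execution trace: 'F' (try body) → 'U' (except ValueError) → 'J' (after the try/except). Output: FUJ

Answer: FUJ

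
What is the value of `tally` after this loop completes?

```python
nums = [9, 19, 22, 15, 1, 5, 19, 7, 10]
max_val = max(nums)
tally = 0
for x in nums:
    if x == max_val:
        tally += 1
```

Count of max value 22 in [9, 19, 22, 15, 1, 5, 19, 7, 10]
`tally` takes the values: 0 → 1

Answer: 1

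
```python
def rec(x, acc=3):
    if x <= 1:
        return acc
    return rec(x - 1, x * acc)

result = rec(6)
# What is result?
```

Accumulator trace (n, acc): (6, 3) -> (5, 18) -> (4, 90) -> (3, 360) -> (2, 1080) -> (1, 2160) -> return 2160

Answer: 2160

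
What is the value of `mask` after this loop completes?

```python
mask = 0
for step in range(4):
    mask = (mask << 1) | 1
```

Build 4 consecutive 1-bits: 0b1111
`mask` takes the values: 0 → 1 → 3 → 7 → 15

Answer: 15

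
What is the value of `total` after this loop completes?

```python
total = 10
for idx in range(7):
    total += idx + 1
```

Start at 10, add 1 to 7 = 38
`total` takes the values: 10 → 11 → 13 → 16 → 20 → 25 → 31 → 38

Answer: 38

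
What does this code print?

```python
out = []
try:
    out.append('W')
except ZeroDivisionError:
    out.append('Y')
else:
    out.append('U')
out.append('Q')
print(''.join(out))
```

Execution trace: 'W' (try body, no exception) → 'U' (else) → 'Q' (after the try/except). Output: WUQ

Answer: WUQ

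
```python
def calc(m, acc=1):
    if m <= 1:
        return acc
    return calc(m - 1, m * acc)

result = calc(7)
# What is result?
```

Accumulator trace (n, acc): (7, 1) -> (6, 7) -> (5, 42) -> (4, 210) -> (3, 840) -> (2, 2520) -> (1, 5040) -> return 5040

Answer: 5040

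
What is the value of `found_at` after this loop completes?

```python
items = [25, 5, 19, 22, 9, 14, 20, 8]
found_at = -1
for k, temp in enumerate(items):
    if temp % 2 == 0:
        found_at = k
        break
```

First even number index in [25, 5, 19, 22, 9, 14, 20, 8]
`found_at` takes the values: -1 → 3

Answer: 3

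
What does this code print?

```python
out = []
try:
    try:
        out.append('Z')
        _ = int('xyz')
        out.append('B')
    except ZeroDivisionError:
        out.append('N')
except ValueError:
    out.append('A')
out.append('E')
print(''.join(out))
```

Execution trace: 'Z' (try body) → 'A' (outer except ValueError) → 'E' (after the try/except). Output: ZAE

Answer: ZAE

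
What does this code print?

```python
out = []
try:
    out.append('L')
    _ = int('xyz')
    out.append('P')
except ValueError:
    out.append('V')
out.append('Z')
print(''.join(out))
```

Execution trace: 'L' (try body) → 'V' (except ValueError) → 'Z' (after the try/except). Output: LVZ

Answer: LVZ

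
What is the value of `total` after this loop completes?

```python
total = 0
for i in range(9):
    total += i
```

Sum of 0 to 8 = 36
`total` takes the values: 0 → 1 → 3 → 6 → 10 → 15 → 21 → 28 → 36

Answer: 36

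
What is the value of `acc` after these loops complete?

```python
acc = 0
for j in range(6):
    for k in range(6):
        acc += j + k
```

Sum of all j+k for j,k in 6x6
`acc` takes the values: 0 → 1 → 3 → 6 → 10 → 15 → 16 → 18 → 21 → 25 → 30 → 36 → 38 → 41 → 45 → 50 → 56 → 63 → 66 → 70 → 75 → 81 → 88 → 96 → 100 → 105 → 111 → 118 → 126 → 135 → 140 → 146 → 153 → 161 → 170 → 180

Answer: 180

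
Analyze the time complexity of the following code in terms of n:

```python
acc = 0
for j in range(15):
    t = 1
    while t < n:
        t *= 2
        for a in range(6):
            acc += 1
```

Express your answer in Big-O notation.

Each loop level contributes: 1 × log n × 1. Multiplying the contributions gives O(log n).

Answer: O(log n)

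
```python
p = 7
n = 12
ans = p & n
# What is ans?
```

Trace:
`p = 7` → p = 7
`n = 12` → n = 12
`ans = p & n` → ans = 4
So ans = 4

Answer: 4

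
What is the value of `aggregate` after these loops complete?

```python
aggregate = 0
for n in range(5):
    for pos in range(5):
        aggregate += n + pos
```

Sum of all n+pos for n,pos in 5x5
`aggregate` takes the values: 0 → 1 → 3 → 6 → 10 → 11 → 13 → 16 → 20 → 25 → 27 → 30 → 34 → 39 → 45 → 48 → 52 → 57 → 63 → 70 → 74 → 79 → 85 → 92 → 100

Answer: 100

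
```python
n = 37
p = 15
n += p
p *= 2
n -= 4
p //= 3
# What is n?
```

Trace:
`n = 37` → n = 37
`p = 15` → p = 15
`n += p` → n = 52
`p *= 2` → p = 30
`n -= 4` → n = 48
`p //= 3` → p = 10
So n = 48

Answer: 48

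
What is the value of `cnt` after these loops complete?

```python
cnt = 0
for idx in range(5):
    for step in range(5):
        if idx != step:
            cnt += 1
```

5² - 5 (exclude diagonal)
`cnt` takes the values: 0 → 1 → 2 → 3 → 4 → 5 → 6 → 7 → 8 → 9 → 10 → 11 → 12 → 13 → 14 → 15 → 16 → 17 → 18 → 19 → 20

Answer: 20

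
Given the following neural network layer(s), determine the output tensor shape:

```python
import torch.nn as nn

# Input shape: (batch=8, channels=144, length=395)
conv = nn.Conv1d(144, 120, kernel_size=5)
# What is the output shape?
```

Input: (8, 144, 395) -> Output: (8, 120, 391)

Answer: (8, 120, 391)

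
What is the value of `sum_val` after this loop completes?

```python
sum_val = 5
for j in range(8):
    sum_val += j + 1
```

Start at 5, add 1 to 8 = 41
`sum_val` takes the values: 5 → 6 → 8 → 11 → 15 → 20 → 26 → 33 → 41

Answer: 41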